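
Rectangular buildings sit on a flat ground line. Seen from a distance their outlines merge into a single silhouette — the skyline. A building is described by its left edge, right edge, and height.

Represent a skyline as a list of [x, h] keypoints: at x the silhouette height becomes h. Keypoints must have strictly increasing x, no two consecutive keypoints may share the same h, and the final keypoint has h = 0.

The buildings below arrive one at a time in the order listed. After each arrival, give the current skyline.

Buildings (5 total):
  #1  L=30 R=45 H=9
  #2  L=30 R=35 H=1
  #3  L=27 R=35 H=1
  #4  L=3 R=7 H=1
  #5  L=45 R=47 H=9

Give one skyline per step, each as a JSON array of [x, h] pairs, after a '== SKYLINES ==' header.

== SKYLINES ==
[[30,9],[45,0]]
[[30,9],[45,0]]
[[27,1],[30,9],[45,0]]
[[3,1],[7,0],[27,1],[30,9],[45,0]]
[[3,1],[7,0],[27,1],[30,9],[47,0]]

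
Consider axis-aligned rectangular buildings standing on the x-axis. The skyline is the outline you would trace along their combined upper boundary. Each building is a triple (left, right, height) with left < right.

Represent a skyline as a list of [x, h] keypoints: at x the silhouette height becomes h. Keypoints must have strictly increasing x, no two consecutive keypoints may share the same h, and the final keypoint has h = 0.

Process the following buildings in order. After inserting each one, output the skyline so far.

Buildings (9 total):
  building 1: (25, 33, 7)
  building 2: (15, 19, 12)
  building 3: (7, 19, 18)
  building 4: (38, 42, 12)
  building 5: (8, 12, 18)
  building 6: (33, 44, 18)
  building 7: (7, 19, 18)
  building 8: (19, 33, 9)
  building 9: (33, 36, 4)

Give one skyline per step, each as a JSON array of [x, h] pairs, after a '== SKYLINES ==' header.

== SKYLINES ==
[[25,7],[33,0]]
[[15,12],[19,0],[25,7],[33,0]]
[[7,18],[19,0],[25,7],[33,0]]
[[7,18],[19,0],[25,7],[33,0],[38,12],[42,0]]
[[7,18],[19,0],[25,7],[33,0],[38,12],[42,0]]
[[7,18],[19,0],[25,7],[33,18],[44,0]]
[[7,18],[19,0],[25,7],[33,18],[44,0]]
[[7,18],[19,9],[33,18],[44,0]]
[[7,18],[19,9],[33,18],[44,0]]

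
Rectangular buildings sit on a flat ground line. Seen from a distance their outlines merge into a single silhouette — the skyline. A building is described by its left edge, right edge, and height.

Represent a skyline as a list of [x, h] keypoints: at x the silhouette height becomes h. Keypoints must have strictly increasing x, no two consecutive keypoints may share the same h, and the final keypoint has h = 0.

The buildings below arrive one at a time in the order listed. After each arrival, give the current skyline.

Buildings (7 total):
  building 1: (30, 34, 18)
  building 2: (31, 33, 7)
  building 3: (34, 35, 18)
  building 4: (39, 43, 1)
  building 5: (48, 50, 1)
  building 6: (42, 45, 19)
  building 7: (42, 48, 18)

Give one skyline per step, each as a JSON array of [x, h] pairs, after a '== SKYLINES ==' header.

== SKYLINES ==
[[30,18],[34,0]]
[[30,18],[34,0]]
[[30,18],[35,0]]
[[30,18],[35,0],[39,1],[43,0]]
[[30,18],[35,0],[39,1],[43,0],[48,1],[50,0]]
[[30,18],[35,0],[39,1],[42,19],[45,0],[48,1],[50,0]]
[[30,18],[35,0],[39,1],[42,19],[45,18],[48,1],[50,0]]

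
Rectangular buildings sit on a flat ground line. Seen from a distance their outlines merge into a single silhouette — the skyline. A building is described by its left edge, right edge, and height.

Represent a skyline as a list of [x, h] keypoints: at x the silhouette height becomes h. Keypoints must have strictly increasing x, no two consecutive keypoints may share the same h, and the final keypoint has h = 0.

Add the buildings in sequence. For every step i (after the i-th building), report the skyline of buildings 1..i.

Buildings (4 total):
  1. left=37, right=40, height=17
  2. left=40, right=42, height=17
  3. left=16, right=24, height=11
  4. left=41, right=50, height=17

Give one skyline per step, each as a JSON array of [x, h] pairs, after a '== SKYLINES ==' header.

== SKYLINES ==
[[37,17],[40,0]]
[[37,17],[42,0]]
[[16,11],[24,0],[37,17],[42,0]]
[[16,11],[24,0],[37,17],[50,0]]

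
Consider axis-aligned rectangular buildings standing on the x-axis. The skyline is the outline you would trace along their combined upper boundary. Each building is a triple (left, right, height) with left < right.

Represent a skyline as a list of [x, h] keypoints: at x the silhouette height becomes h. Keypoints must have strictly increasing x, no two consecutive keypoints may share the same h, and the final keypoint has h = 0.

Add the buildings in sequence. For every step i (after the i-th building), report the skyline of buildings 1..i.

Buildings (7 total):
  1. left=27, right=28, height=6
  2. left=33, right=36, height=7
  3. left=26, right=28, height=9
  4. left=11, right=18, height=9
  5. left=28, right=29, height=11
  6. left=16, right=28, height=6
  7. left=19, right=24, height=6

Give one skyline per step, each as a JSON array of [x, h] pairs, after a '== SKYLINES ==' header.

== SKYLINES ==
[[27,6],[28,0]]
[[27,6],[28,0],[33,7],[36,0]]
[[26,9],[28,0],[33,7],[36,0]]
[[11,9],[18,0],[26,9],[28,0],[33,7],[36,0]]
[[11,9],[18,0],[26,9],[28,11],[29,0],[33,7],[36,0]]
[[11,9],[18,6],[26,9],[28,11],[29,0],[33,7],[36,0]]
[[11,9],[18,6],[26,9],[28,11],[29,0],[33,7],[36,0]]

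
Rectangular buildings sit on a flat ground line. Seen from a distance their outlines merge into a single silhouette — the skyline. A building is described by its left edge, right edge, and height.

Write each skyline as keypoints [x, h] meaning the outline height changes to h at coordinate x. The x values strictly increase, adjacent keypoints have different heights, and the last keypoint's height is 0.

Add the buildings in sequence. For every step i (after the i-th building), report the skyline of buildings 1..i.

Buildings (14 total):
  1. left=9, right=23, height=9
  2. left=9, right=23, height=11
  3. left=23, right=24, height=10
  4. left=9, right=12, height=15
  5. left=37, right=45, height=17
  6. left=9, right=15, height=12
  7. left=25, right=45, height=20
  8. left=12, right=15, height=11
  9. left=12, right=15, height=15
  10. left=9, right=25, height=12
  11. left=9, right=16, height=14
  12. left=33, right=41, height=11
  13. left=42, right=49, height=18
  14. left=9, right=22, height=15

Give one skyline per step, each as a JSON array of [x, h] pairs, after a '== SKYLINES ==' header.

== SKYLINES ==
[[9,9],[23,0]]
[[9,11],[23,0]]
[[9,11],[23,10],[24,0]]
[[9,15],[12,11],[23,10],[24,0]]
[[9,15],[12,11],[23,10],[24,0],[37,17],[45,0]]
[[9,15],[12,12],[15,11],[23,10],[24,0],[37,17],[45,0]]
[[9,15],[12,12],[15,11],[23,10],[24,0],[25,20],[45,0]]
[[9,15],[12,12],[15,11],[23,10],[24,0],[25,20],[45,0]]
[[9,15],[15,11],[23,10],[24,0],[25,20],[45,0]]
[[9,15],[15,12],[25,20],[45,0]]
[[9,15],[15,14],[16,12],[25,20],[45,0]]
[[9,15],[15,14],[16,12],[25,20],[45,0]]
[[9,15],[15,14],[16,12],[25,20],[45,18],[49,0]]
[[9,15],[22,12],[25,20],[45,18],[49,0]]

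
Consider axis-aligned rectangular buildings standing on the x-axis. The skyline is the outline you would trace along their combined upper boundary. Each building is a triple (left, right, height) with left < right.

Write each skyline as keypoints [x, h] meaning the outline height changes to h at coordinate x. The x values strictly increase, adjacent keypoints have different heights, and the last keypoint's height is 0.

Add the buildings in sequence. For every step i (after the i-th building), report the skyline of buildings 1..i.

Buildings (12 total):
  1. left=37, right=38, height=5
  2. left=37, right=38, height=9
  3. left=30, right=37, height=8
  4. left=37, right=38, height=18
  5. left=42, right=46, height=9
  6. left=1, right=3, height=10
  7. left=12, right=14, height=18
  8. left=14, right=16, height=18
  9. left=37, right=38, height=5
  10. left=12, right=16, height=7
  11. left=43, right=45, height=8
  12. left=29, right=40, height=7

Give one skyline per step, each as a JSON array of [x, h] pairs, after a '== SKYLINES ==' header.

== SKYLINES ==
[[37,5],[38,0]]
[[37,9],[38,0]]
[[30,8],[37,9],[38,0]]
[[30,8],[37,18],[38,0]]
[[30,8],[37,18],[38,0],[42,9],[46,0]]
[[1,10],[3,0],[30,8],[37,18],[38,0],[42,9],[46,0]]
[[1,10],[3,0],[12,18],[14,0],[30,8],[37,18],[38,0],[42,9],[46,0]]
[[1,10],[3,0],[12,18],[16,0],[30,8],[37,18],[38,0],[42,9],[46,0]]
[[1,10],[3,0],[12,18],[16,0],[30,8],[37,18],[38,0],[42,9],[46,0]]
[[1,10],[3,0],[12,18],[16,0],[30,8],[37,18],[38,0],[42,9],[46,0]]
[[1,10],[3,0],[12,18],[16,0],[30,8],[37,18],[38,0],[42,9],[46,0]]
[[1,10],[3,0],[12,18],[16,0],[29,7],[30,8],[37,18],[38,7],[40,0],[42,9],[46,0]]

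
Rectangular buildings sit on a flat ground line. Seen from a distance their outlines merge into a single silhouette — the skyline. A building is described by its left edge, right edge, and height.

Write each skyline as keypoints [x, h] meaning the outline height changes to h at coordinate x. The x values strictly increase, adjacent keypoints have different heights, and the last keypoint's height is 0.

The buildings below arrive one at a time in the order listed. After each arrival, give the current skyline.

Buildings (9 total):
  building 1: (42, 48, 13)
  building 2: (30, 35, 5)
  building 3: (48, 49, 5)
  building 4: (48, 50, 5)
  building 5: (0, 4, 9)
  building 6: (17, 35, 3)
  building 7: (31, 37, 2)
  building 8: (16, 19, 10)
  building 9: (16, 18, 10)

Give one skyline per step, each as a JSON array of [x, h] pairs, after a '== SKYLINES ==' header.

== SKYLINES ==
[[42,13],[48,0]]
[[30,5],[35,0],[42,13],[48,0]]
[[30,5],[35,0],[42,13],[48,5],[49,0]]
[[30,5],[35,0],[42,13],[48,5],[50,0]]
[[0,9],[4,0],[30,5],[35,0],[42,13],[48,5],[50,0]]
[[0,9],[4,0],[17,3],[30,5],[35,0],[42,13],[48,5],[50,0]]
[[0,9],[4,0],[17,3],[30,5],[35,2],[37,0],[42,13],[48,5],[50,0]]
[[0,9],[4,0],[16,10],[19,3],[30,5],[35,2],[37,0],[42,13],[48,5],[50,0]]
[[0,9],[4,0],[16,10],[19,3],[30,5],[35,2],[37,0],[42,13],[48,5],[50,0]]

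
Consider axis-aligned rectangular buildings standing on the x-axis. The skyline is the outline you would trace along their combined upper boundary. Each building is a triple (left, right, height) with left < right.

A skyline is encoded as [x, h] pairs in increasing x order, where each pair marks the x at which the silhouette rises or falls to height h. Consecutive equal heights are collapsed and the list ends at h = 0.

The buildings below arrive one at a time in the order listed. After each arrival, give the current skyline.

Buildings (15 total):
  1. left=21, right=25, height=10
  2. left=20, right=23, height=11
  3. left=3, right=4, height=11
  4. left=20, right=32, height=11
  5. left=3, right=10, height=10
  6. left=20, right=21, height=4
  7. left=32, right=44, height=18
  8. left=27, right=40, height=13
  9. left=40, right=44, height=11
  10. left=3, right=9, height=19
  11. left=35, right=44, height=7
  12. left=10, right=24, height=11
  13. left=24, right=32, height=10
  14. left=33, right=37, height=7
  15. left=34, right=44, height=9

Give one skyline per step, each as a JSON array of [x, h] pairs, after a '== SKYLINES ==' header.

== SKYLINES ==
[[21,10],[25,0]]
[[20,11],[23,10],[25,0]]
[[3,11],[4,0],[20,11],[23,10],[25,0]]
[[3,11],[4,0],[20,11],[32,0]]
[[3,11],[4,10],[10,0],[20,11],[32,0]]
[[3,11],[4,10],[10,0],[20,11],[32,0]]
[[3,11],[4,10],[10,0],[20,11],[32,18],[44,0]]
[[3,11],[4,10],[10,0],[20,11],[27,13],[32,18],[44,0]]
[[3,11],[4,10],[10,0],[20,11],[27,13],[32,18],[44,0]]
[[3,19],[9,10],[10,0],[20,11],[27,13],[32,18],[44,0]]
[[3,19],[9,10],[10,0],[20,11],[27,13],[32,18],[44,0]]
[[3,19],[9,10],[10,11],[27,13],[32,18],[44,0]]
[[3,19],[9,10],[10,11],[27,13],[32,18],[44,0]]
[[3,19],[9,10],[10,11],[27,13],[32,18],[44,0]]
[[3,19],[9,10],[10,11],[27,13],[32,18],[44,0]]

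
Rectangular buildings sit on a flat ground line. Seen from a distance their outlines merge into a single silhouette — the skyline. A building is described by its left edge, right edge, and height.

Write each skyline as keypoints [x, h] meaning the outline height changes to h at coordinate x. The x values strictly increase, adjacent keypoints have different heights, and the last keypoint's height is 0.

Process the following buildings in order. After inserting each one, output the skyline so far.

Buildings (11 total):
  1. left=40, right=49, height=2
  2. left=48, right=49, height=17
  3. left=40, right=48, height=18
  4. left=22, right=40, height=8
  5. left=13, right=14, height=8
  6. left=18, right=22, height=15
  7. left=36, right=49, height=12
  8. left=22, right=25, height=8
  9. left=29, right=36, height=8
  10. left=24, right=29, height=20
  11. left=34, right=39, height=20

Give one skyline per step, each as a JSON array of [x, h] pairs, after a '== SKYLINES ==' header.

== SKYLINES ==
[[40,2],[49,0]]
[[40,2],[48,17],[49,0]]
[[40,18],[48,17],[49,0]]
[[22,8],[40,18],[48,17],[49,0]]
[[13,8],[14,0],[22,8],[40,18],[48,17],[49,0]]
[[13,8],[14,0],[18,15],[22,8],[40,18],[48,17],[49,0]]
[[13,8],[14,0],[18,15],[22,8],[36,12],[40,18],[48,17],[49,0]]
[[13,8],[14,0],[18,15],[22,8],[36,12],[40,18],[48,17],[49,0]]
[[13,8],[14,0],[18,15],[22,8],[36,12],[40,18],[48,17],[49,0]]
[[13,8],[14,0],[18,15],[22,8],[24,20],[29,8],[36,12],[40,18],[48,17],[49,0]]
[[13,8],[14,0],[18,15],[22,8],[24,20],[29,8],[34,20],[39,12],[40,18],[48,17],[49,0]]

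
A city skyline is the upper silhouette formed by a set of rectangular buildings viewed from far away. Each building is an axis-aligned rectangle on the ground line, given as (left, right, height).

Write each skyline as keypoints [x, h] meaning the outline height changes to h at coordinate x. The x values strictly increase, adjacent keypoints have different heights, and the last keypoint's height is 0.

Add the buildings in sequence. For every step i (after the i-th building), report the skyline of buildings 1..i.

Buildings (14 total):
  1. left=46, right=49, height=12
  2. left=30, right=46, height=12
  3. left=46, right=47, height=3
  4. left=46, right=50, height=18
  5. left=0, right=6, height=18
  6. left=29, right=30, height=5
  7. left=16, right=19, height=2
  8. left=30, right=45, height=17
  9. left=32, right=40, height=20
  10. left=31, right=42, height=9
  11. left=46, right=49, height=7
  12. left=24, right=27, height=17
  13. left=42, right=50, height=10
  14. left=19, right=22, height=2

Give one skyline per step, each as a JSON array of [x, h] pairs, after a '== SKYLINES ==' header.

== SKYLINES ==
[[46,12],[49,0]]
[[30,12],[49,0]]
[[30,12],[49,0]]
[[30,12],[46,18],[50,0]]
[[0,18],[6,0],[30,12],[46,18],[50,0]]
[[0,18],[6,0],[29,5],[30,12],[46,18],[50,0]]
[[0,18],[6,0],[16,2],[19,0],[29,5],[30,12],[46,18],[50,0]]
[[0,18],[6,0],[16,2],[19,0],[29,5],[30,17],[45,12],[46,18],[50,0]]
[[0,18],[6,0],[16,2],[19,0],[29,5],[30,17],[32,20],[40,17],[45,12],[46,18],[50,0]]
[[0,18],[6,0],[16,2],[19,0],[29,5],[30,17],[32,20],[40,17],[45,12],[46,18],[50,0]]
[[0,18],[6,0],[16,2],[19,0],[29,5],[30,17],[32,20],[40,17],[45,12],[46,18],[50,0]]
[[0,18],[6,0],[16,2],[19,0],[24,17],[27,0],[29,5],[30,17],[32,20],[40,17],[45,12],[46,18],[50,0]]
[[0,18],[6,0],[16,2],[19,0],[24,17],[27,0],[29,5],[30,17],[32,20],[40,17],[45,12],[46,18],[50,0]]
[[0,18],[6,0],[16,2],[22,0],[24,17],[27,0],[29,5],[30,17],[32,20],[40,17],[45,12],[46,18],[50,0]]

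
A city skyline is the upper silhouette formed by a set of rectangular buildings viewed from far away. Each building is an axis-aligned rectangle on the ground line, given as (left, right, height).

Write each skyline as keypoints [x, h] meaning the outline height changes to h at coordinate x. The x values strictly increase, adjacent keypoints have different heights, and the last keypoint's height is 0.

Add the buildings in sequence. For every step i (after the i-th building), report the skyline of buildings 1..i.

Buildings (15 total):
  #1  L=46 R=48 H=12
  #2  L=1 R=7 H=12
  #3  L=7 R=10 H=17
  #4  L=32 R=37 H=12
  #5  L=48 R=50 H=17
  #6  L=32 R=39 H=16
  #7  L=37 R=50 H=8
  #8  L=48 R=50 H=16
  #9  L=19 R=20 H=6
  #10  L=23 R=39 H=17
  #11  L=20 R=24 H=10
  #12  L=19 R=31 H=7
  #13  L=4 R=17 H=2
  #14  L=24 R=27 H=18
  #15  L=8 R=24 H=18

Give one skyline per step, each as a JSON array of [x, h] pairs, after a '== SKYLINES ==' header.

== SKYLINES ==
[[46,12],[48,0]]
[[1,12],[7,0],[46,12],[48,0]]
[[1,12],[7,17],[10,0],[46,12],[48,0]]
[[1,12],[7,17],[10,0],[32,12],[37,0],[46,12],[48,0]]
[[1,12],[7,17],[10,0],[32,12],[37,0],[46,12],[48,17],[50,0]]
[[1,12],[7,17],[10,0],[32,16],[39,0],[46,12],[48,17],[50,0]]
[[1,12],[7,17],[10,0],[32,16],[39,8],[46,12],[48,17],[50,0]]
[[1,12],[7,17],[10,0],[32,16],[39,8],[46,12],[48,17],[50,0]]
[[1,12],[7,17],[10,0],[19,6],[20,0],[32,16],[39,8],[46,12],[48,17],[50,0]]
[[1,12],[7,17],[10,0],[19,6],[20,0],[23,17],[39,8],[46,12],[48,17],[50,0]]
[[1,12],[7,17],[10,0],[19,6],[20,10],[23,17],[39,8],[46,12],[48,17],[50,0]]
[[1,12],[7,17],[10,0],[19,7],[20,10],[23,17],[39,8],[46,12],[48,17],[50,0]]
[[1,12],[7,17],[10,2],[17,0],[19,7],[20,10],[23,17],[39,8],[46,12],[48,17],[50,0]]
[[1,12],[7,17],[10,2],[17,0],[19,7],[20,10],[23,17],[24,18],[27,17],[39,8],[46,12],[48,17],[50,0]]
[[1,12],[7,17],[8,18],[27,17],[39,8],[46,12],[48,17],[50,0]]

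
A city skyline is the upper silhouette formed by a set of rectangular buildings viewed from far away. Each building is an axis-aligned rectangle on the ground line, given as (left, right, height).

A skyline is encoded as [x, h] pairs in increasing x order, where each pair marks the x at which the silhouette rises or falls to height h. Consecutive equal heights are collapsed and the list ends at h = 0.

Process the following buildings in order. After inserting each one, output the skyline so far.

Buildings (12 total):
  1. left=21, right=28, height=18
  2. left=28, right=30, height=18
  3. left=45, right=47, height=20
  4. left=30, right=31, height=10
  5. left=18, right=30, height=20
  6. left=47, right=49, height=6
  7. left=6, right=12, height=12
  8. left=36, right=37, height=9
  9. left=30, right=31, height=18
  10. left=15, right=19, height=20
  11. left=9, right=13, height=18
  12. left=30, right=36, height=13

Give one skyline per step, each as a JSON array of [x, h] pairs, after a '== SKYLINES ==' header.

== SKYLINES ==
[[21,18],[28,0]]
[[21,18],[30,0]]
[[21,18],[30,0],[45,20],[47,0]]
[[21,18],[30,10],[31,0],[45,20],[47,0]]
[[18,20],[30,10],[31,0],[45,20],[47,0]]
[[18,20],[30,10],[31,0],[45,20],[47,6],[49,0]]
[[6,12],[12,0],[18,20],[30,10],[31,0],[45,20],[47,6],[49,0]]
[[6,12],[12,0],[18,20],[30,10],[31,0],[36,9],[37,0],[45,20],[47,6],[49,0]]
[[6,12],[12,0],[18,20],[30,18],[31,0],[36,9],[37,0],[45,20],[47,6],[49,0]]
[[6,12],[12,0],[15,20],[30,18],[31,0],[36,9],[37,0],[45,20],[47,6],[49,0]]
[[6,12],[9,18],[13,0],[15,20],[30,18],[31,0],[36,9],[37,0],[45,20],[47,6],[49,0]]
[[6,12],[9,18],[13,0],[15,20],[30,18],[31,13],[36,9],[37,0],[45,20],[47,6],[49,0]]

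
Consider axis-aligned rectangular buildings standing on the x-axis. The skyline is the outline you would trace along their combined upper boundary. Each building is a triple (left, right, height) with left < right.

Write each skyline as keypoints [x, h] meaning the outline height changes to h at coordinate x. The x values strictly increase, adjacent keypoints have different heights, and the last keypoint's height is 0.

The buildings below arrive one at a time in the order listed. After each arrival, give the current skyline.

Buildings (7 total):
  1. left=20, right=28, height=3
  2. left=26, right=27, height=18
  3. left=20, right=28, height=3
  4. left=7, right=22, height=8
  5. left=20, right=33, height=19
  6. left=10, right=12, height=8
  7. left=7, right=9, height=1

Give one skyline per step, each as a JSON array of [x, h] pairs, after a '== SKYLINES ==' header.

== SKYLINES ==
[[20,3],[28,0]]
[[20,3],[26,18],[27,3],[28,0]]
[[20,3],[26,18],[27,3],[28,0]]
[[7,8],[22,3],[26,18],[27,3],[28,0]]
[[7,8],[20,19],[33,0]]
[[7,8],[20,19],[33,0]]
[[7,8],[20,19],[33,0]]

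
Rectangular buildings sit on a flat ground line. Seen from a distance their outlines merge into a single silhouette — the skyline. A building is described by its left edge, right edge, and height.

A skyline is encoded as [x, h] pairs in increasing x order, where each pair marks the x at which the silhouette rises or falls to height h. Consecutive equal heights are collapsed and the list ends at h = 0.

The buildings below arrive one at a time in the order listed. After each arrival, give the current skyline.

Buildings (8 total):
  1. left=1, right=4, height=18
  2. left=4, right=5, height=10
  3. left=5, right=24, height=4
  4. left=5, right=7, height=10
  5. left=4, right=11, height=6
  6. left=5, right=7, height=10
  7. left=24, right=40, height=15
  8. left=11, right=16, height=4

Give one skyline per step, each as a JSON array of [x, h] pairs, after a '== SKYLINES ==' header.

== SKYLINES ==
[[1,18],[4,0]]
[[1,18],[4,10],[5,0]]
[[1,18],[4,10],[5,4],[24,0]]
[[1,18],[4,10],[7,4],[24,0]]
[[1,18],[4,10],[7,6],[11,4],[24,0]]
[[1,18],[4,10],[7,6],[11,4],[24,0]]
[[1,18],[4,10],[7,6],[11,4],[24,15],[40,0]]
[[1,18],[4,10],[7,6],[11,4],[24,15],[40,0]]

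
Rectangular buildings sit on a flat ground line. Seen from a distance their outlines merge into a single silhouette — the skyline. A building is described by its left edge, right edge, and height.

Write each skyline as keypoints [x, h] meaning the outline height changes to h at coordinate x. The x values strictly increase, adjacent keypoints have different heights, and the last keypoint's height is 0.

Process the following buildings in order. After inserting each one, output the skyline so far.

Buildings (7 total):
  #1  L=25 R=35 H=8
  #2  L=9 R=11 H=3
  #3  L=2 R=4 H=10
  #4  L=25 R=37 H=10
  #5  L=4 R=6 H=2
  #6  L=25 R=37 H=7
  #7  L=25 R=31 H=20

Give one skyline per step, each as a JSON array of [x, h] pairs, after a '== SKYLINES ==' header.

== SKYLINES ==
[[25,8],[35,0]]
[[9,3],[11,0],[25,8],[35,0]]
[[2,10],[4,0],[9,3],[11,0],[25,8],[35,0]]
[[2,10],[4,0],[9,3],[11,0],[25,10],[37,0]]
[[2,10],[4,2],[6,0],[9,3],[11,0],[25,10],[37,0]]
[[2,10],[4,2],[6,0],[9,3],[11,0],[25,10],[37,0]]
[[2,10],[4,2],[6,0],[9,3],[11,0],[25,20],[31,10],[37,0]]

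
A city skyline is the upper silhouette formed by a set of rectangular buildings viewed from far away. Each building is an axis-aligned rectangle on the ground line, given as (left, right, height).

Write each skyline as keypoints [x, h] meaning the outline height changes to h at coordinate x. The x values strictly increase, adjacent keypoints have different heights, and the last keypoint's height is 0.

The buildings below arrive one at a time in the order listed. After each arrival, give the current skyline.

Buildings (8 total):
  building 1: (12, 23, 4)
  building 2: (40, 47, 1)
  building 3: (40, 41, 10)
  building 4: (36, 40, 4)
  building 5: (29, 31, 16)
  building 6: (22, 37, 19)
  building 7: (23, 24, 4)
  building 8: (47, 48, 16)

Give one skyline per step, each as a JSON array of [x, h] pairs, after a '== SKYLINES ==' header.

== SKYLINES ==
[[12,4],[23,0]]
[[12,4],[23,0],[40,1],[47,0]]
[[12,4],[23,0],[40,10],[41,1],[47,0]]
[[12,4],[23,0],[36,4],[40,10],[41,1],[47,0]]
[[12,4],[23,0],[29,16],[31,0],[36,4],[40,10],[41,1],[47,0]]
[[12,4],[22,19],[37,4],[40,10],[41,1],[47,0]]
[[12,4],[22,19],[37,4],[40,10],[41,1],[47,0]]
[[12,4],[22,19],[37,4],[40,10],[41,1],[47,16],[48,0]]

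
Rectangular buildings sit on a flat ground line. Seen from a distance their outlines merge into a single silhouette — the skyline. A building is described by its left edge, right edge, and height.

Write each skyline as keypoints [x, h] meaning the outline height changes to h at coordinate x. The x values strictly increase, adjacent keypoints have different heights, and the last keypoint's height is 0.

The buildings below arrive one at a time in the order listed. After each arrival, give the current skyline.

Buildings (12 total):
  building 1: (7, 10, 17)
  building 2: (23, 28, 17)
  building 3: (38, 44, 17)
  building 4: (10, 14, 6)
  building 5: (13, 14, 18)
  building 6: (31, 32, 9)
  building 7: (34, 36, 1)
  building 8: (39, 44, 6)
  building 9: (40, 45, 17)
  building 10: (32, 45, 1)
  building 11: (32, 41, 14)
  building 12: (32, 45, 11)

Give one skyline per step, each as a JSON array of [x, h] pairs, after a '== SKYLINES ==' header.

== SKYLINES ==
[[7,17],[10,0]]
[[7,17],[10,0],[23,17],[28,0]]
[[7,17],[10,0],[23,17],[28,0],[38,17],[44,0]]
[[7,17],[10,6],[14,0],[23,17],[28,0],[38,17],[44,0]]
[[7,17],[10,6],[13,18],[14,0],[23,17],[28,0],[38,17],[44,0]]
[[7,17],[10,6],[13,18],[14,0],[23,17],[28,0],[31,9],[32,0],[38,17],[44,0]]
[[7,17],[10,6],[13,18],[14,0],[23,17],[28,0],[31,9],[32,0],[34,1],[36,0],[38,17],[44,0]]
[[7,17],[10,6],[13,18],[14,0],[23,17],[28,0],[31,9],[32,0],[34,1],[36,0],[38,17],[44,0]]
[[7,17],[10,6],[13,18],[14,0],[23,17],[28,0],[31,9],[32,0],[34,1],[36,0],[38,17],[45,0]]
[[7,17],[10,6],[13,18],[14,0],[23,17],[28,0],[31,9],[32,1],[38,17],[45,0]]
[[7,17],[10,6],[13,18],[14,0],[23,17],[28,0],[31,9],[32,14],[38,17],[45,0]]
[[7,17],[10,6],[13,18],[14,0],[23,17],[28,0],[31,9],[32,14],[38,17],[45,0]]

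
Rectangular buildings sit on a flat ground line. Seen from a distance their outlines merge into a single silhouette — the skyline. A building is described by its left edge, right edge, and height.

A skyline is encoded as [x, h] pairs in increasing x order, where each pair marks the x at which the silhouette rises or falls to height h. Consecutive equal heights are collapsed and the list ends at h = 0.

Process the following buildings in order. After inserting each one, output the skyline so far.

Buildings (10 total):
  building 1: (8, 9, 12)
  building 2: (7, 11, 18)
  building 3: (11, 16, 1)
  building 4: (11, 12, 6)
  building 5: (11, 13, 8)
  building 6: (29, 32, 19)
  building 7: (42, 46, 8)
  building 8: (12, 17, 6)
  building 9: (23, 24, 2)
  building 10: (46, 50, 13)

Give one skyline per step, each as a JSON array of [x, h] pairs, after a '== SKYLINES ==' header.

== SKYLINES ==
[[8,12],[9,0]]
[[7,18],[11,0]]
[[7,18],[11,1],[16,0]]
[[7,18],[11,6],[12,1],[16,0]]
[[7,18],[11,8],[13,1],[16,0]]
[[7,18],[11,8],[13,1],[16,0],[29,19],[32,0]]
[[7,18],[11,8],[13,1],[16,0],[29,19],[32,0],[42,8],[46,0]]
[[7,18],[11,8],[13,6],[17,0],[29,19],[32,0],[42,8],[46,0]]
[[7,18],[11,8],[13,6],[17,0],[23,2],[24,0],[29,19],[32,0],[42,8],[46,0]]
[[7,18],[11,8],[13,6],[17,0],[23,2],[24,0],[29,19],[32,0],[42,8],[46,13],[50,0]]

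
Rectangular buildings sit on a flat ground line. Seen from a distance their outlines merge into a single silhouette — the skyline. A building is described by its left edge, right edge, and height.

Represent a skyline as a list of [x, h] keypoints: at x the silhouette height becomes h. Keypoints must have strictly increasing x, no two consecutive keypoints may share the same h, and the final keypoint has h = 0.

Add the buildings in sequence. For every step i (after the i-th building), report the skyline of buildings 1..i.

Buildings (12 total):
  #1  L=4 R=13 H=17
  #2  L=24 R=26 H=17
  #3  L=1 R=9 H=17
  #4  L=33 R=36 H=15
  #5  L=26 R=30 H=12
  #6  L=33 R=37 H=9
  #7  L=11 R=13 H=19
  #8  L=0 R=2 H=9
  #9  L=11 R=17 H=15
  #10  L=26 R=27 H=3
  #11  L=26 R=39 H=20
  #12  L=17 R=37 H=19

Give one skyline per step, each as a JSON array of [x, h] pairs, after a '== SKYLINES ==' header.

== SKYLINES ==
[[4,17],[13,0]]
[[4,17],[13,0],[24,17],[26,0]]
[[1,17],[13,0],[24,17],[26,0]]
[[1,17],[13,0],[24,17],[26,0],[33,15],[36,0]]
[[1,17],[13,0],[24,17],[26,12],[30,0],[33,15],[36,0]]
[[1,17],[13,0],[24,17],[26,12],[30,0],[33,15],[36,9],[37,0]]
[[1,17],[11,19],[13,0],[24,17],[26,12],[30,0],[33,15],[36,9],[37,0]]
[[0,9],[1,17],[11,19],[13,0],[24,17],[26,12],[30,0],[33,15],[36,9],[37,0]]
[[0,9],[1,17],[11,19],[13,15],[17,0],[24,17],[26,12],[30,0],[33,15],[36,9],[37,0]]
[[0,9],[1,17],[11,19],[13,15],[17,0],[24,17],[26,12],[30,0],[33,15],[36,9],[37,0]]
[[0,9],[1,17],[11,19],[13,15],[17,0],[24,17],[26,20],[39,0]]
[[0,9],[1,17],[11,19],[13,15],[17,19],[26,20],[39,0]]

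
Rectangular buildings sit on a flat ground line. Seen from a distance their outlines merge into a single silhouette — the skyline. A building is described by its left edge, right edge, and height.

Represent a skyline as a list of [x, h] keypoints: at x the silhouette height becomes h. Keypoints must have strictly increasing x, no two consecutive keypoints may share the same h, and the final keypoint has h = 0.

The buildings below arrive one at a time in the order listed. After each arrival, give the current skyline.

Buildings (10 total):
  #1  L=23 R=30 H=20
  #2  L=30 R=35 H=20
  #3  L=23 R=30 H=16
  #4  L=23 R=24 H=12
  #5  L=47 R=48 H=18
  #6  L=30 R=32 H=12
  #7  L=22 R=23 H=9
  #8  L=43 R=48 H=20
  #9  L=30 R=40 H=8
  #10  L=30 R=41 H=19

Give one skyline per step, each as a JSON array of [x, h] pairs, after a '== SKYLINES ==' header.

== SKYLINES ==
[[23,20],[30,0]]
[[23,20],[35,0]]
[[23,20],[35,0]]
[[23,20],[35,0]]
[[23,20],[35,0],[47,18],[48,0]]
[[23,20],[35,0],[47,18],[48,0]]
[[22,9],[23,20],[35,0],[47,18],[48,0]]
[[22,9],[23,20],[35,0],[43,20],[48,0]]
[[22,9],[23,20],[35,8],[40,0],[43,20],[48,0]]
[[22,9],[23,20],[35,19],[41,0],[43,20],[48,0]]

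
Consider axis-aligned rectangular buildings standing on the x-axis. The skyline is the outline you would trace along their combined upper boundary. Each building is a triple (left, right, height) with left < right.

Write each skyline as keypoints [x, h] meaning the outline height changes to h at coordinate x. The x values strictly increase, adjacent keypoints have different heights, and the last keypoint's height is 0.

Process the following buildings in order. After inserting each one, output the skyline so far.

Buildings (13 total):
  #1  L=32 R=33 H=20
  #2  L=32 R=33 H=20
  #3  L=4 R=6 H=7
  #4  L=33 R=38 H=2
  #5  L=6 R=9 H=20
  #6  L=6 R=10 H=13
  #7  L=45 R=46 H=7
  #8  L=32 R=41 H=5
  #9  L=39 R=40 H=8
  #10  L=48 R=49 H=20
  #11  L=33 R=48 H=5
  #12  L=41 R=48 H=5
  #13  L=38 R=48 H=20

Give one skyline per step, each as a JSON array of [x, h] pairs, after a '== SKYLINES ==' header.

== SKYLINES ==
[[32,20],[33,0]]
[[32,20],[33,0]]
[[4,7],[6,0],[32,20],[33,0]]
[[4,7],[6,0],[32,20],[33,2],[38,0]]
[[4,7],[6,20],[9,0],[32,20],[33,2],[38,0]]
[[4,7],[6,20],[9,13],[10,0],[32,20],[33,2],[38,0]]
[[4,7],[6,20],[9,13],[10,0],[32,20],[33,2],[38,0],[45,7],[46,0]]
[[4,7],[6,20],[9,13],[10,0],[32,20],[33,5],[41,0],[45,7],[46,0]]
[[4,7],[6,20],[9,13],[10,0],[32,20],[33,5],[39,8],[40,5],[41,0],[45,7],[46,0]]
[[4,7],[6,20],[9,13],[10,0],[32,20],[33,5],[39,8],[40,5],[41,0],[45,7],[46,0],[48,20],[49,0]]
[[4,7],[6,20],[9,13],[10,0],[32,20],[33,5],[39,8],[40,5],[45,7],[46,5],[48,20],[49,0]]
[[4,7],[6,20],[9,13],[10,0],[32,20],[33,5],[39,8],[40,5],[45,7],[46,5],[48,20],[49,0]]
[[4,7],[6,20],[9,13],[10,0],[32,20],[33,5],[38,20],[49,0]]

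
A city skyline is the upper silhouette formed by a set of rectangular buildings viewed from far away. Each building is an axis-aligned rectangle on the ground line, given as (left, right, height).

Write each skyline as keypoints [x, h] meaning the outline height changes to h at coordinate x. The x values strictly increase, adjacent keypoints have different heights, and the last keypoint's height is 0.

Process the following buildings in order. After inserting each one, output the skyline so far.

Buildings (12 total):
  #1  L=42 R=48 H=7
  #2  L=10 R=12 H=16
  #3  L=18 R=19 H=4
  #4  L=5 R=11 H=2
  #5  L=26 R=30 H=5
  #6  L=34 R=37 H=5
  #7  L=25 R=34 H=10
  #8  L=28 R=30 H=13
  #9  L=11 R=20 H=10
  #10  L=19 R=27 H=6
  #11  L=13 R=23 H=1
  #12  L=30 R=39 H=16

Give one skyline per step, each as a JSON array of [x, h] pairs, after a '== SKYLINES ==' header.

== SKYLINES ==
[[42,7],[48,0]]
[[10,16],[12,0],[42,7],[48,0]]
[[10,16],[12,0],[18,4],[19,0],[42,7],[48,0]]
[[5,2],[10,16],[12,0],[18,4],[19,0],[42,7],[48,0]]
[[5,2],[10,16],[12,0],[18,4],[19,0],[26,5],[30,0],[42,7],[48,0]]
[[5,2],[10,16],[12,0],[18,4],[19,0],[26,5],[30,0],[34,5],[37,0],[42,7],[48,0]]
[[5,2],[10,16],[12,0],[18,4],[19,0],[25,10],[34,5],[37,0],[42,7],[48,0]]
[[5,2],[10,16],[12,0],[18,4],[19,0],[25,10],[28,13],[30,10],[34,5],[37,0],[42,7],[48,0]]
[[5,2],[10,16],[12,10],[20,0],[25,10],[28,13],[30,10],[34,5],[37,0],[42,7],[48,0]]
[[5,2],[10,16],[12,10],[20,6],[25,10],[28,13],[30,10],[34,5],[37,0],[42,7],[48,0]]
[[5,2],[10,16],[12,10],[20,6],[25,10],[28,13],[30,10],[34,5],[37,0],[42,7],[48,0]]
[[5,2],[10,16],[12,10],[20,6],[25,10],[28,13],[30,16],[39,0],[42,7],[48,0]]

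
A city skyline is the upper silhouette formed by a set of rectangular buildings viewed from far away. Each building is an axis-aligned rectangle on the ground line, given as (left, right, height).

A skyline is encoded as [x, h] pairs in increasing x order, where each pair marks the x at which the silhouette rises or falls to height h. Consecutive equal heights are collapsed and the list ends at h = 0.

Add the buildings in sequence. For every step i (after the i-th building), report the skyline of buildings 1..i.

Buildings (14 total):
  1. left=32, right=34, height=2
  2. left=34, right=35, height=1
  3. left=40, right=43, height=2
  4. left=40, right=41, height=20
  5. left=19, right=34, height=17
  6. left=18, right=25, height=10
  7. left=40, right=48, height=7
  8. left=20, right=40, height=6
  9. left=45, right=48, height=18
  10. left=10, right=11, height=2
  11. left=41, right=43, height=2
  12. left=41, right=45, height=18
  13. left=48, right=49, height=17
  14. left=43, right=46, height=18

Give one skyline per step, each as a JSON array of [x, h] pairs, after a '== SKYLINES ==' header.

== SKYLINES ==
[[32,2],[34,0]]
[[32,2],[34,1],[35,0]]
[[32,2],[34,1],[35,0],[40,2],[43,0]]
[[32,2],[34,1],[35,0],[40,20],[41,2],[43,0]]
[[19,17],[34,1],[35,0],[40,20],[41,2],[43,0]]
[[18,10],[19,17],[34,1],[35,0],[40,20],[41,2],[43,0]]
[[18,10],[19,17],[34,1],[35,0],[40,20],[41,7],[48,0]]
[[18,10],[19,17],[34,6],[40,20],[41,7],[48,0]]
[[18,10],[19,17],[34,6],[40,20],[41,7],[45,18],[48,0]]
[[10,2],[11,0],[18,10],[19,17],[34,6],[40,20],[41,7],[45,18],[48,0]]
[[10,2],[11,0],[18,10],[19,17],[34,6],[40,20],[41,7],[45,18],[48,0]]
[[10,2],[11,0],[18,10],[19,17],[34,6],[40,20],[41,18],[48,0]]
[[10,2],[11,0],[18,10],[19,17],[34,6],[40,20],[41,18],[48,17],[49,0]]
[[10,2],[11,0],[18,10],[19,17],[34,6],[40,20],[41,18],[48,17],[49,0]]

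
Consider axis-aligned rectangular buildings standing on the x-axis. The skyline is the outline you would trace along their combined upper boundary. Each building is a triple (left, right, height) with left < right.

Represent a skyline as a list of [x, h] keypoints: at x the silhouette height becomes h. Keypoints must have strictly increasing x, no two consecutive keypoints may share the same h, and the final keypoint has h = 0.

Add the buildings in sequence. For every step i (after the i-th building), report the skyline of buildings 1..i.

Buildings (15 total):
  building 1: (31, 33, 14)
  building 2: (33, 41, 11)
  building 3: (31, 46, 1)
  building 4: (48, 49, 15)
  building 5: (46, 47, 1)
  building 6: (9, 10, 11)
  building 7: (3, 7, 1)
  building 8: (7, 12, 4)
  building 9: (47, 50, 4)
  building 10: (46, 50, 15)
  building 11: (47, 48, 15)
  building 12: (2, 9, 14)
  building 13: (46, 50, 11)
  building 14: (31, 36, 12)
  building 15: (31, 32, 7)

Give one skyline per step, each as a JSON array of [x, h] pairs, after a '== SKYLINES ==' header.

== SKYLINES ==
[[31,14],[33,0]]
[[31,14],[33,11],[41,0]]
[[31,14],[33,11],[41,1],[46,0]]
[[31,14],[33,11],[41,1],[46,0],[48,15],[49,0]]
[[31,14],[33,11],[41,1],[47,0],[48,15],[49,0]]
[[9,11],[10,0],[31,14],[33,11],[41,1],[47,0],[48,15],[49,0]]
[[3,1],[7,0],[9,11],[10,0],[31,14],[33,11],[41,1],[47,0],[48,15],[49,0]]
[[3,1],[7,4],[9,11],[10,4],[12,0],[31,14],[33,11],[41,1],[47,0],[48,15],[49,0]]
[[3,1],[7,4],[9,11],[10,4],[12,0],[31,14],[33,11],[41,1],[47,4],[48,15],[49,4],[50,0]]
[[3,1],[7,4],[9,11],[10,4],[12,0],[31,14],[33,11],[41,1],[46,15],[50,0]]
[[3,1],[7,4],[9,11],[10,4],[12,0],[31,14],[33,11],[41,1],[46,15],[50,0]]
[[2,14],[9,11],[10,4],[12,0],[31,14],[33,11],[41,1],[46,15],[50,0]]
[[2,14],[9,11],[10,4],[12,0],[31,14],[33,11],[41,1],[46,15],[50,0]]
[[2,14],[9,11],[10,4],[12,0],[31,14],[33,12],[36,11],[41,1],[46,15],[50,0]]
[[2,14],[9,11],[10,4],[12,0],[31,14],[33,12],[36,11],[41,1],[46,15],[50,0]]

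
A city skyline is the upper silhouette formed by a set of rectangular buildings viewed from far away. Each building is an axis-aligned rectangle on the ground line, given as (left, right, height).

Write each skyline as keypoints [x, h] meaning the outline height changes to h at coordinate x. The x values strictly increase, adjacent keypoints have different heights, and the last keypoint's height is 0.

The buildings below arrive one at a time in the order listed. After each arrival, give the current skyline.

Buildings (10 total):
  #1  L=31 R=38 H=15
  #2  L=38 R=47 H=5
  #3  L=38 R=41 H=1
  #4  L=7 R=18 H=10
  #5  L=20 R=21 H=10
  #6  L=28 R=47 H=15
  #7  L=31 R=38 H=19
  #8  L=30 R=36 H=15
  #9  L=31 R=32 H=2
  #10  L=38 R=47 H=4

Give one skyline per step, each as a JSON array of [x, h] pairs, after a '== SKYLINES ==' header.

== SKYLINES ==
[[31,15],[38,0]]
[[31,15],[38,5],[47,0]]
[[31,15],[38,5],[47,0]]
[[7,10],[18,0],[31,15],[38,5],[47,0]]
[[7,10],[18,0],[20,10],[21,0],[31,15],[38,5],[47,0]]
[[7,10],[18,0],[20,10],[21,0],[28,15],[47,0]]
[[7,10],[18,0],[20,10],[21,0],[28,15],[31,19],[38,15],[47,0]]
[[7,10],[18,0],[20,10],[21,0],[28,15],[31,19],[38,15],[47,0]]
[[7,10],[18,0],[20,10],[21,0],[28,15],[31,19],[38,15],[47,0]]
[[7,10],[18,0],[20,10],[21,0],[28,15],[31,19],[38,15],[47,0]]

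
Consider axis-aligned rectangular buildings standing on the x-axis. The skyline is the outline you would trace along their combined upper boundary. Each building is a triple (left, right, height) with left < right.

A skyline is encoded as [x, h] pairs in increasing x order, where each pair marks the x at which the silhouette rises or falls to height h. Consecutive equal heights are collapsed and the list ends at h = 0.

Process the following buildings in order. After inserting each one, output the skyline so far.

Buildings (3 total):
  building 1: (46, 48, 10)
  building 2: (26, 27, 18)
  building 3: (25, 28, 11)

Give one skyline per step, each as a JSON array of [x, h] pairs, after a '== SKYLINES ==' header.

== SKYLINES ==
[[46,10],[48,0]]
[[26,18],[27,0],[46,10],[48,0]]
[[25,11],[26,18],[27,11],[28,0],[46,10],[48,0]]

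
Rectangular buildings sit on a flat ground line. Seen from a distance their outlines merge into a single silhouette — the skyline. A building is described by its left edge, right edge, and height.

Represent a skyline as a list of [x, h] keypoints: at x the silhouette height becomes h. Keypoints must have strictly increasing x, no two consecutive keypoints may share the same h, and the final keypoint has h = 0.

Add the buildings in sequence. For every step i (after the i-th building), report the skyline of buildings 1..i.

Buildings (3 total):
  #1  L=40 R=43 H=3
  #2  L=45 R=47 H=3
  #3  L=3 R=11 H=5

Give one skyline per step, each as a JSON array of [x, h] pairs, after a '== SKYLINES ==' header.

== SKYLINES ==
[[40,3],[43,0]]
[[40,3],[43,0],[45,3],[47,0]]
[[3,5],[11,0],[40,3],[43,0],[45,3],[47,0]]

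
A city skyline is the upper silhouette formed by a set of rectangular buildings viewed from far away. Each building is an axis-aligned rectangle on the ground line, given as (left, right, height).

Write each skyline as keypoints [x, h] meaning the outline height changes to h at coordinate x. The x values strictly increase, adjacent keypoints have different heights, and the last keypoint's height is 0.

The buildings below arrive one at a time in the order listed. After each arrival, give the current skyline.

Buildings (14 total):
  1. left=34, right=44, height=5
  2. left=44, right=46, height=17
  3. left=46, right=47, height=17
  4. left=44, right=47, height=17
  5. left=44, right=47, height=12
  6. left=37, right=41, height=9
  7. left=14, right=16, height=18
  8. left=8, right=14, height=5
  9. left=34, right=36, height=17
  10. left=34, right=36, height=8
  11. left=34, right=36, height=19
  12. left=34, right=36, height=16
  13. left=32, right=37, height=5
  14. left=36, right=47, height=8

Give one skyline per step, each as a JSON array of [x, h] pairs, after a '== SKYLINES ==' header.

== SKYLINES ==
[[34,5],[44,0]]
[[34,5],[44,17],[46,0]]
[[34,5],[44,17],[47,0]]
[[34,5],[44,17],[47,0]]
[[34,5],[44,17],[47,0]]
[[34,5],[37,9],[41,5],[44,17],[47,0]]
[[14,18],[16,0],[34,5],[37,9],[41,5],[44,17],[47,0]]
[[8,5],[14,18],[16,0],[34,5],[37,9],[41,5],[44,17],[47,0]]
[[8,5],[14,18],[16,0],[34,17],[36,5],[37,9],[41,5],[44,17],[47,0]]
[[8,5],[14,18],[16,0],[34,17],[36,5],[37,9],[41,5],[44,17],[47,0]]
[[8,5],[14,18],[16,0],[34,19],[36,5],[37,9],[41,5],[44,17],[47,0]]
[[8,5],[14,18],[16,0],[34,19],[36,5],[37,9],[41,5],[44,17],[47,0]]
[[8,5],[14,18],[16,0],[32,5],[34,19],[36,5],[37,9],[41,5],[44,17],[47,0]]
[[8,5],[14,18],[16,0],[32,5],[34,19],[36,8],[37,9],[41,8],[44,17],[47,0]]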